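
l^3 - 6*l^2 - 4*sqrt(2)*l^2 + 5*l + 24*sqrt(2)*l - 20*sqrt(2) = (l - 5)*(l - 1)*(l - 4*sqrt(2))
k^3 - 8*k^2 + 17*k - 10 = (k - 5)*(k - 2)*(k - 1)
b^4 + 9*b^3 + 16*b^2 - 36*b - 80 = (b - 2)*(b + 2)*(b + 4)*(b + 5)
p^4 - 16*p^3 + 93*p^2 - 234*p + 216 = (p - 6)*(p - 4)*(p - 3)^2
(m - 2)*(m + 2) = m^2 - 4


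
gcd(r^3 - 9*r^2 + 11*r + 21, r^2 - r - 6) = r - 3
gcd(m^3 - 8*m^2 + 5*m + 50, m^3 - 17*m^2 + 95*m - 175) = m^2 - 10*m + 25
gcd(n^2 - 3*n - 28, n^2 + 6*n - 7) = 1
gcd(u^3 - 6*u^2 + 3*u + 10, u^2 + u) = u + 1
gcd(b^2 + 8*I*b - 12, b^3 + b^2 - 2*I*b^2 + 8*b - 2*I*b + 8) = b + 2*I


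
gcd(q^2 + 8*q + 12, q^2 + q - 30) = q + 6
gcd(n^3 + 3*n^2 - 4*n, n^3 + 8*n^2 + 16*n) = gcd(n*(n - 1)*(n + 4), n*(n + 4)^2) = n^2 + 4*n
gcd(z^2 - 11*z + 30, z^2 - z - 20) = z - 5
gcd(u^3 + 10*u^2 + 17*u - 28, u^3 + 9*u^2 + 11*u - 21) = u^2 + 6*u - 7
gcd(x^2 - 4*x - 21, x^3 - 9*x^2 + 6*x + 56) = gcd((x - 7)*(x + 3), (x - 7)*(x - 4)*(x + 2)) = x - 7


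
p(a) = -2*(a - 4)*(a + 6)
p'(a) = -4*a - 4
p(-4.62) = 23.79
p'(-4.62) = 14.48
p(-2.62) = 44.75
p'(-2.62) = 6.48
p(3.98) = 0.40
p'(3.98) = -19.92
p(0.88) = 42.93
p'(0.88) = -7.52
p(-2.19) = 47.17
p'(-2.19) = 4.76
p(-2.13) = 47.45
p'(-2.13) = 4.52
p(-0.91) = 49.98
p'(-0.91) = -0.36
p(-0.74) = 49.86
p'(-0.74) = -1.04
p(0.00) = 48.00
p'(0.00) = -4.00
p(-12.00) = -192.00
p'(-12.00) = 44.00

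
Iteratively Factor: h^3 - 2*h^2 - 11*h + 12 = (h - 4)*(h^2 + 2*h - 3) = (h - 4)*(h - 1)*(h + 3)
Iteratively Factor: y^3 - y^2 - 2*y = (y + 1)*(y^2 - 2*y) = y*(y + 1)*(y - 2)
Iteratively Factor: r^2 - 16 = (r - 4)*(r + 4)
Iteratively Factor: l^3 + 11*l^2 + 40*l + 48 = (l + 3)*(l^2 + 8*l + 16) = (l + 3)*(l + 4)*(l + 4)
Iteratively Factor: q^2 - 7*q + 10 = (q - 5)*(q - 2)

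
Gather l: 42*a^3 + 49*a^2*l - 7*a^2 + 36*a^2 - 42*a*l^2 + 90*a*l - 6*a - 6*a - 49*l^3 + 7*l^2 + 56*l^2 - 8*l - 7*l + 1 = 42*a^3 + 29*a^2 - 12*a - 49*l^3 + l^2*(63 - 42*a) + l*(49*a^2 + 90*a - 15) + 1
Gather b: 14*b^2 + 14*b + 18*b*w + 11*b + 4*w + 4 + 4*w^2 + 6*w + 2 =14*b^2 + b*(18*w + 25) + 4*w^2 + 10*w + 6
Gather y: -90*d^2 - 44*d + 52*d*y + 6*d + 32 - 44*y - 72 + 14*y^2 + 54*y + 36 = -90*d^2 - 38*d + 14*y^2 + y*(52*d + 10) - 4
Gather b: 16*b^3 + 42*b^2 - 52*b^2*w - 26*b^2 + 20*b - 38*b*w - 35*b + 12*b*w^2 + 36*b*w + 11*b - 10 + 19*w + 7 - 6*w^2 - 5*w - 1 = 16*b^3 + b^2*(16 - 52*w) + b*(12*w^2 - 2*w - 4) - 6*w^2 + 14*w - 4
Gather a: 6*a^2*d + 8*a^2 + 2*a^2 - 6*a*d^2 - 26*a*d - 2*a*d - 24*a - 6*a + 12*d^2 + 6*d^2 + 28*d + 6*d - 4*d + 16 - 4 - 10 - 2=a^2*(6*d + 10) + a*(-6*d^2 - 28*d - 30) + 18*d^2 + 30*d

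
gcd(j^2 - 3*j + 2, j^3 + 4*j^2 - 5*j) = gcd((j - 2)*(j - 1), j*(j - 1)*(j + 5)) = j - 1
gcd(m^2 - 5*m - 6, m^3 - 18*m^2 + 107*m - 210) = m - 6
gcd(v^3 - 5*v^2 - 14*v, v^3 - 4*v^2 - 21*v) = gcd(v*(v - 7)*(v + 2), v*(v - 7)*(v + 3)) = v^2 - 7*v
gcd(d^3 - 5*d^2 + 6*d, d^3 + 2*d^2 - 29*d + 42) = d^2 - 5*d + 6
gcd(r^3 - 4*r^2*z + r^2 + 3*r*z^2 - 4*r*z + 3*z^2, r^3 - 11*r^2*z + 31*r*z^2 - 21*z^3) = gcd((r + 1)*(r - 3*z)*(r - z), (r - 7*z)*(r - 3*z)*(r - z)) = r^2 - 4*r*z + 3*z^2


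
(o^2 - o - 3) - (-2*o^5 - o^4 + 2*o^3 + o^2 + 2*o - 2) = 2*o^5 + o^4 - 2*o^3 - 3*o - 1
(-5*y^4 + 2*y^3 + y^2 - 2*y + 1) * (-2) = 10*y^4 - 4*y^3 - 2*y^2 + 4*y - 2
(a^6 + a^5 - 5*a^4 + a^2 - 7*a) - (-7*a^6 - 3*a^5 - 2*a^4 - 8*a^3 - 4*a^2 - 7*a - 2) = 8*a^6 + 4*a^5 - 3*a^4 + 8*a^3 + 5*a^2 + 2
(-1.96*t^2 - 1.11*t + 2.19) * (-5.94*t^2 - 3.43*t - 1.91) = 11.6424*t^4 + 13.3162*t^3 - 5.4577*t^2 - 5.3916*t - 4.1829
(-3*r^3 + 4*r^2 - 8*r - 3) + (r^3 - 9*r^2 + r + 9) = -2*r^3 - 5*r^2 - 7*r + 6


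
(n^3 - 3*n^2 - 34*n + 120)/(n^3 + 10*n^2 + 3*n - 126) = (n^2 - 9*n + 20)/(n^2 + 4*n - 21)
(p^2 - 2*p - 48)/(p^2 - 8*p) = (p + 6)/p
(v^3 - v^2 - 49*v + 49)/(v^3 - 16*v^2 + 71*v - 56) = (v + 7)/(v - 8)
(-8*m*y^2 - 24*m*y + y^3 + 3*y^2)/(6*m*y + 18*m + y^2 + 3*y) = y*(-8*m + y)/(6*m + y)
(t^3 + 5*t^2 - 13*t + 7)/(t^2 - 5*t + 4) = (t^2 + 6*t - 7)/(t - 4)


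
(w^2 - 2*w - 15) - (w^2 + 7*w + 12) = -9*w - 27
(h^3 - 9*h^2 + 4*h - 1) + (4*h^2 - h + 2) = h^3 - 5*h^2 + 3*h + 1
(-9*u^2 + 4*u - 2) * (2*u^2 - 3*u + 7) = -18*u^4 + 35*u^3 - 79*u^2 + 34*u - 14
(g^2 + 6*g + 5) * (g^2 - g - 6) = g^4 + 5*g^3 - 7*g^2 - 41*g - 30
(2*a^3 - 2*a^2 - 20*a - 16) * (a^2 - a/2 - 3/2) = 2*a^5 - 3*a^4 - 22*a^3 - 3*a^2 + 38*a + 24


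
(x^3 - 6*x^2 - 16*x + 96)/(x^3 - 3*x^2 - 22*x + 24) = (x - 4)/(x - 1)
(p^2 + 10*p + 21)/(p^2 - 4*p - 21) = (p + 7)/(p - 7)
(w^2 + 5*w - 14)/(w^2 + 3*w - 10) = (w + 7)/(w + 5)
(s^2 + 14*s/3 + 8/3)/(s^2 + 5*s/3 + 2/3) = (s + 4)/(s + 1)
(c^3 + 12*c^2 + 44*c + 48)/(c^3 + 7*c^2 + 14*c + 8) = (c + 6)/(c + 1)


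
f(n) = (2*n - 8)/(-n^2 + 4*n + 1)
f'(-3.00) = 0.25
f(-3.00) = 0.70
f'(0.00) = 34.00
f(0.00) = -8.00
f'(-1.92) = 0.67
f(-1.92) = 1.14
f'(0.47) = 3.81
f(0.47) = -2.66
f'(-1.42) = 1.35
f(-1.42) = 1.62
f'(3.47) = 0.32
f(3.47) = -0.37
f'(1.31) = 0.80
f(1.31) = -1.19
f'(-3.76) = 0.15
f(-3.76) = 0.55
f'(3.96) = 1.49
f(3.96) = -0.07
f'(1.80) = 0.47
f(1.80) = -0.89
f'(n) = (2*n - 8)*(2*n - 4)/(-n^2 + 4*n + 1)^2 + 2/(-n^2 + 4*n + 1) = 2*(-n^2 + 4*n + 2*(n - 4)*(n - 2) + 1)/(-n^2 + 4*n + 1)^2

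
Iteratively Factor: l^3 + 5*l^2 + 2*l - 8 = (l + 4)*(l^2 + l - 2) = (l + 2)*(l + 4)*(l - 1)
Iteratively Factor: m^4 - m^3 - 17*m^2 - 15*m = (m - 5)*(m^3 + 4*m^2 + 3*m) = m*(m - 5)*(m^2 + 4*m + 3) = m*(m - 5)*(m + 3)*(m + 1)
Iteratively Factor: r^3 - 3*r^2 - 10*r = (r + 2)*(r^2 - 5*r) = (r - 5)*(r + 2)*(r)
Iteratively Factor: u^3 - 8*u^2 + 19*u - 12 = (u - 4)*(u^2 - 4*u + 3) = (u - 4)*(u - 1)*(u - 3)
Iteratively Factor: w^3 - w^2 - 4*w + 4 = (w - 2)*(w^2 + w - 2) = (w - 2)*(w - 1)*(w + 2)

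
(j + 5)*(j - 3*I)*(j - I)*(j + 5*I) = j^4 + 5*j^3 + I*j^3 + 17*j^2 + 5*I*j^2 + 85*j - 15*I*j - 75*I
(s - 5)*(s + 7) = s^2 + 2*s - 35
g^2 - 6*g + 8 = (g - 4)*(g - 2)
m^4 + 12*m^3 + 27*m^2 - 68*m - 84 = (m - 2)*(m + 1)*(m + 6)*(m + 7)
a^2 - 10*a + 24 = (a - 6)*(a - 4)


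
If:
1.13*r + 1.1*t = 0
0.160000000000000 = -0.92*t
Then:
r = 0.17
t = -0.17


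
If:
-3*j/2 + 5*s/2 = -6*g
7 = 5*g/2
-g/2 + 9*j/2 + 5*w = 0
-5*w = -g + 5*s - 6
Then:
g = 14/5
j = -82/3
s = -578/25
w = 622/25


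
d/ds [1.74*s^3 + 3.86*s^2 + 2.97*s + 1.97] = 5.22*s^2 + 7.72*s + 2.97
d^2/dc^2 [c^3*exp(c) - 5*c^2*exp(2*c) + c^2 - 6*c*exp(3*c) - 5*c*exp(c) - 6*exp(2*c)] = c^3*exp(c) - 20*c^2*exp(2*c) + 6*c^2*exp(c) - 54*c*exp(3*c) - 40*c*exp(2*c) + c*exp(c) - 36*exp(3*c) - 34*exp(2*c) - 10*exp(c) + 2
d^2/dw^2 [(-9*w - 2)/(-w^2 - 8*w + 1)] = 2*(4*(w + 4)^2*(9*w + 2) - (27*w + 74)*(w^2 + 8*w - 1))/(w^2 + 8*w - 1)^3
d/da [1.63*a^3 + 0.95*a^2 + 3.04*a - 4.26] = 4.89*a^2 + 1.9*a + 3.04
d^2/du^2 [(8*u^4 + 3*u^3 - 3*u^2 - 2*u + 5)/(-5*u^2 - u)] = 2*(-200*u^6 - 120*u^5 - 24*u^4 + 32*u^3 - 375*u^2 - 75*u - 5)/(u^3*(125*u^3 + 75*u^2 + 15*u + 1))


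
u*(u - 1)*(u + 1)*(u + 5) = u^4 + 5*u^3 - u^2 - 5*u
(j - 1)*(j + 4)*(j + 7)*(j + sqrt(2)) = j^4 + sqrt(2)*j^3 + 10*j^3 + 10*sqrt(2)*j^2 + 17*j^2 - 28*j + 17*sqrt(2)*j - 28*sqrt(2)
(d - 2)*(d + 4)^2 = d^3 + 6*d^2 - 32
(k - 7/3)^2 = k^2 - 14*k/3 + 49/9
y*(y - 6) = y^2 - 6*y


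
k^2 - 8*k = k*(k - 8)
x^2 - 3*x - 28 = (x - 7)*(x + 4)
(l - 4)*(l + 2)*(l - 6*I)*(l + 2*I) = l^4 - 2*l^3 - 4*I*l^3 + 4*l^2 + 8*I*l^2 - 24*l + 32*I*l - 96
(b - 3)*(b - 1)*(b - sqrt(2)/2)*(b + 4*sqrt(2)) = b^4 - 4*b^3 + 7*sqrt(2)*b^3/2 - 14*sqrt(2)*b^2 - b^2 + 21*sqrt(2)*b/2 + 16*b - 12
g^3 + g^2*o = g^2*(g + o)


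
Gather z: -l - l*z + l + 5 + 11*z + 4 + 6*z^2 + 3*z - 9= 6*z^2 + z*(14 - l)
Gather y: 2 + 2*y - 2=2*y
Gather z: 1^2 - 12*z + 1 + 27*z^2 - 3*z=27*z^2 - 15*z + 2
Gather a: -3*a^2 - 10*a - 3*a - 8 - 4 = -3*a^2 - 13*a - 12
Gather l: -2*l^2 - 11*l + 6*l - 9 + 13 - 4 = -2*l^2 - 5*l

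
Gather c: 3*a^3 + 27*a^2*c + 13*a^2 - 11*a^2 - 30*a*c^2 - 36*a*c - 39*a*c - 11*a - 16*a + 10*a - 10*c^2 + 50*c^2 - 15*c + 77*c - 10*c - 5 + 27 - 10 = 3*a^3 + 2*a^2 - 17*a + c^2*(40 - 30*a) + c*(27*a^2 - 75*a + 52) + 12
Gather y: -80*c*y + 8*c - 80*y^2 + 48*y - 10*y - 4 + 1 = 8*c - 80*y^2 + y*(38 - 80*c) - 3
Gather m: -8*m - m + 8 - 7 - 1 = -9*m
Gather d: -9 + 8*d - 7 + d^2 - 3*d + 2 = d^2 + 5*d - 14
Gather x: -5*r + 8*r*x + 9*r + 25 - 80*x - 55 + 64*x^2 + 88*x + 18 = 4*r + 64*x^2 + x*(8*r + 8) - 12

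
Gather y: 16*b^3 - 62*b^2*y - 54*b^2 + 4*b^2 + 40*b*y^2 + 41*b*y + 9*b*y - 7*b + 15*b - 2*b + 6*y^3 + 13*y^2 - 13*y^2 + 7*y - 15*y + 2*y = 16*b^3 - 50*b^2 + 40*b*y^2 + 6*b + 6*y^3 + y*(-62*b^2 + 50*b - 6)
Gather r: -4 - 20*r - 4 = -20*r - 8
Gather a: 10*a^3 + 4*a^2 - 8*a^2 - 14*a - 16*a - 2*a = 10*a^3 - 4*a^2 - 32*a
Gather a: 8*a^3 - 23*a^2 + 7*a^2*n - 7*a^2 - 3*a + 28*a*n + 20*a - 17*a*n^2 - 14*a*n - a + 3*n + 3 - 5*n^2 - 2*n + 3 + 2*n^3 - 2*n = 8*a^3 + a^2*(7*n - 30) + a*(-17*n^2 + 14*n + 16) + 2*n^3 - 5*n^2 - n + 6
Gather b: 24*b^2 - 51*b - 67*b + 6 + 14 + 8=24*b^2 - 118*b + 28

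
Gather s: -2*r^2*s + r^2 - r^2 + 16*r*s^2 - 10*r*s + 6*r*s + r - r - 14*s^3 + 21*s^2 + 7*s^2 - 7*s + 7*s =-14*s^3 + s^2*(16*r + 28) + s*(-2*r^2 - 4*r)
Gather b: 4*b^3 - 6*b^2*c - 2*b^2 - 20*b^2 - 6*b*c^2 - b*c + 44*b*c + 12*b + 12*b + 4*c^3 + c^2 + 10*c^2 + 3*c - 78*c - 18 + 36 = 4*b^3 + b^2*(-6*c - 22) + b*(-6*c^2 + 43*c + 24) + 4*c^3 + 11*c^2 - 75*c + 18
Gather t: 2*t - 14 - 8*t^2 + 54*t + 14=-8*t^2 + 56*t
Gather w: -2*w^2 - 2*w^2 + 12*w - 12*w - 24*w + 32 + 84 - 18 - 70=-4*w^2 - 24*w + 28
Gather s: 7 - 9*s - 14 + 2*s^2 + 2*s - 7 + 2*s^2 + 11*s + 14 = 4*s^2 + 4*s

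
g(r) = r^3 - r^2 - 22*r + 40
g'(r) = 3*r^2 - 2*r - 22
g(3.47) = -6.60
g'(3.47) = 7.18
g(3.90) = -1.69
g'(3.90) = 15.83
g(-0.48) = 50.22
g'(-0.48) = -20.35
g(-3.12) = 68.53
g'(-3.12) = 13.44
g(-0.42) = 48.99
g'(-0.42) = -20.63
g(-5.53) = -38.03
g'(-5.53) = 80.80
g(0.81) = 22.06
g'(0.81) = -21.65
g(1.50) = 8.12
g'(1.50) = -18.25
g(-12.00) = -1568.00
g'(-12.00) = 434.00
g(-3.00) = 70.00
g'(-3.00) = 11.00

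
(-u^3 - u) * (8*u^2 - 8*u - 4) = -8*u^5 + 8*u^4 - 4*u^3 + 8*u^2 + 4*u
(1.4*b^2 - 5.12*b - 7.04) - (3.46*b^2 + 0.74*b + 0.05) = -2.06*b^2 - 5.86*b - 7.09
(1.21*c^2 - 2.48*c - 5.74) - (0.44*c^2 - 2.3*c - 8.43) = 0.77*c^2 - 0.18*c + 2.69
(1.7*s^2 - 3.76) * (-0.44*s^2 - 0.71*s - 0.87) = -0.748*s^4 - 1.207*s^3 + 0.1754*s^2 + 2.6696*s + 3.2712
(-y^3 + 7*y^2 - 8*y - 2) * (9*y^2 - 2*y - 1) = -9*y^5 + 65*y^4 - 85*y^3 - 9*y^2 + 12*y + 2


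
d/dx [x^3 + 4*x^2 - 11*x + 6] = 3*x^2 + 8*x - 11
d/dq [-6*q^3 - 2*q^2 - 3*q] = -18*q^2 - 4*q - 3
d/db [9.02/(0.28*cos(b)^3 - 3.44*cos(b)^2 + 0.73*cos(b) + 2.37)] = (7.5768*cos(b)^2 - 62.0576*cos(b) + 6.5846)*sin(b)/(0.28*cos(b)^3 - 3.44*cos(b)^2 + 0.73*cos(b) + 2.37)^2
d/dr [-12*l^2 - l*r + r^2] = -l + 2*r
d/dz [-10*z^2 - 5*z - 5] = -20*z - 5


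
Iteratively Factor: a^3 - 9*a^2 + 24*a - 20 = (a - 2)*(a^2 - 7*a + 10) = (a - 5)*(a - 2)*(a - 2)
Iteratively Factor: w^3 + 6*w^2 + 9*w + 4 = (w + 4)*(w^2 + 2*w + 1) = (w + 1)*(w + 4)*(w + 1)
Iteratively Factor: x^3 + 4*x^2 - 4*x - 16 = (x - 2)*(x^2 + 6*x + 8) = (x - 2)*(x + 4)*(x + 2)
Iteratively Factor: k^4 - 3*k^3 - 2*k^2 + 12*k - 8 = (k - 1)*(k^3 - 2*k^2 - 4*k + 8) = (k - 2)*(k - 1)*(k^2 - 4) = (k - 2)^2*(k - 1)*(k + 2)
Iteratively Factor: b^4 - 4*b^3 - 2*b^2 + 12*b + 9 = (b + 1)*(b^3 - 5*b^2 + 3*b + 9) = (b + 1)^2*(b^2 - 6*b + 9) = (b - 3)*(b + 1)^2*(b - 3)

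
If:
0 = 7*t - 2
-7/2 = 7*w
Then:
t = 2/7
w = -1/2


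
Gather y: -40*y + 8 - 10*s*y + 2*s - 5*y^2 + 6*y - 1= 2*s - 5*y^2 + y*(-10*s - 34) + 7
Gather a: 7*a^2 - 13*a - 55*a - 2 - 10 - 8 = 7*a^2 - 68*a - 20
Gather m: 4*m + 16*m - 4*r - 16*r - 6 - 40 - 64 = 20*m - 20*r - 110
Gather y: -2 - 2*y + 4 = 2 - 2*y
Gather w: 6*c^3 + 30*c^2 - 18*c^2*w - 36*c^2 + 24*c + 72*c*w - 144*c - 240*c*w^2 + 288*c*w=6*c^3 - 6*c^2 - 240*c*w^2 - 120*c + w*(-18*c^2 + 360*c)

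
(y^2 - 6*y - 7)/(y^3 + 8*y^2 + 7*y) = (y - 7)/(y*(y + 7))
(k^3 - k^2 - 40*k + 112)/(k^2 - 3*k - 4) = (k^2 + 3*k - 28)/(k + 1)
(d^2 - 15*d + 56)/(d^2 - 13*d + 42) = (d - 8)/(d - 6)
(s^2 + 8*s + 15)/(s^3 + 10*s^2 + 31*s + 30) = 1/(s + 2)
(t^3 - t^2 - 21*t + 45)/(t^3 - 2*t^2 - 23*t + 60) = (t - 3)/(t - 4)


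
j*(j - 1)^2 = j^3 - 2*j^2 + j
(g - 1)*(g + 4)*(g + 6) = g^3 + 9*g^2 + 14*g - 24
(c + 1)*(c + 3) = c^2 + 4*c + 3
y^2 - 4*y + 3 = (y - 3)*(y - 1)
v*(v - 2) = v^2 - 2*v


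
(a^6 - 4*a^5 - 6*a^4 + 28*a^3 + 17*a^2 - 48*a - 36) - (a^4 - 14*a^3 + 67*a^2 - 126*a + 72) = a^6 - 4*a^5 - 7*a^4 + 42*a^3 - 50*a^2 + 78*a - 108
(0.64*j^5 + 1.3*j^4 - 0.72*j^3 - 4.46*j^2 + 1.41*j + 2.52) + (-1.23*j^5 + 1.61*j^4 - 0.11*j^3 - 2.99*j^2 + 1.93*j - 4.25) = -0.59*j^5 + 2.91*j^4 - 0.83*j^3 - 7.45*j^2 + 3.34*j - 1.73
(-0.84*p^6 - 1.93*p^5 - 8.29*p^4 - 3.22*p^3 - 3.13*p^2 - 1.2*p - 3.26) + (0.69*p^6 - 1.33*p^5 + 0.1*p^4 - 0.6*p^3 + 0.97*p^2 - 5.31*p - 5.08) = -0.15*p^6 - 3.26*p^5 - 8.19*p^4 - 3.82*p^3 - 2.16*p^2 - 6.51*p - 8.34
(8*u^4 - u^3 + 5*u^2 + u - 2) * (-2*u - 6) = -16*u^5 - 46*u^4 - 4*u^3 - 32*u^2 - 2*u + 12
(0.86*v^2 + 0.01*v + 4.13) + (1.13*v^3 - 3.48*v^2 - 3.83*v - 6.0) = 1.13*v^3 - 2.62*v^2 - 3.82*v - 1.87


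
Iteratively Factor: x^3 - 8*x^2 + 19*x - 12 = (x - 4)*(x^2 - 4*x + 3) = (x - 4)*(x - 1)*(x - 3)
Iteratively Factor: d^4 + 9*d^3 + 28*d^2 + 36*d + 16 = (d + 2)*(d^3 + 7*d^2 + 14*d + 8) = (d + 1)*(d + 2)*(d^2 + 6*d + 8) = (d + 1)*(d + 2)*(d + 4)*(d + 2)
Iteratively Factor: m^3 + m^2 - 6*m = (m)*(m^2 + m - 6) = m*(m + 3)*(m - 2)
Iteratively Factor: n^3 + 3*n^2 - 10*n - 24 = (n - 3)*(n^2 + 6*n + 8) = (n - 3)*(n + 2)*(n + 4)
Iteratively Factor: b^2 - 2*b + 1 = (b - 1)*(b - 1)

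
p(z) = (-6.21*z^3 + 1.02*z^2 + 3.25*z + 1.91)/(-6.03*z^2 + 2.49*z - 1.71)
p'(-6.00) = 1.04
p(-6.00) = -5.82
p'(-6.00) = 1.04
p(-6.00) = -5.82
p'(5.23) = 1.07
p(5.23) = 5.48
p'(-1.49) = 1.04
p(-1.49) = -1.06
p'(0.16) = -2.75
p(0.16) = -1.66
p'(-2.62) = 1.07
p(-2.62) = -2.26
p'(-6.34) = 1.04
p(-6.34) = -6.18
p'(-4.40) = 1.05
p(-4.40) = -4.14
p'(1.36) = 1.85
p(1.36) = 0.78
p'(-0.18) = -2.14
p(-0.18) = -0.59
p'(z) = (12.06*z - 2.49)*(-6.21*z^3 + 1.02*z^2 + 3.25*z + 1.91)/(-6.03*z^2 + 2.49*z - 1.71)^2 + (-18.63*z^2 + 2.04*z + 3.25)/(-6.03*z^2 + 2.49*z - 1.71) = (37.4463*z^4 - 30.9258*z^3 + 53.9946*z^2 + 19.5462*z - 10.3134)/(36.3609*z^4 - 30.0294*z^3 + 26.8227*z^2 - 8.5158*z + 2.9241)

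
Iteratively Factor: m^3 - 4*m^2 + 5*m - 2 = (m - 2)*(m^2 - 2*m + 1) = (m - 2)*(m - 1)*(m - 1)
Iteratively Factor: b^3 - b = (b)*(b^2 - 1) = b*(b - 1)*(b + 1)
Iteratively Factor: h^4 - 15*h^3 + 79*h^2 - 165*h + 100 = (h - 4)*(h^3 - 11*h^2 + 35*h - 25) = (h - 4)*(h - 1)*(h^2 - 10*h + 25) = (h - 5)*(h - 4)*(h - 1)*(h - 5)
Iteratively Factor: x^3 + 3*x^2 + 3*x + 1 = (x + 1)*(x^2 + 2*x + 1) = (x + 1)^2*(x + 1)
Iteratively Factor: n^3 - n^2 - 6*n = (n)*(n^2 - n - 6) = n*(n - 3)*(n + 2)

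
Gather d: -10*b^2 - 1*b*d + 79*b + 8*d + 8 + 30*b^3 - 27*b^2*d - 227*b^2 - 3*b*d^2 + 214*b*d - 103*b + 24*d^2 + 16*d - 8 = 30*b^3 - 237*b^2 - 24*b + d^2*(24 - 3*b) + d*(-27*b^2 + 213*b + 24)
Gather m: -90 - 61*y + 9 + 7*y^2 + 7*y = 7*y^2 - 54*y - 81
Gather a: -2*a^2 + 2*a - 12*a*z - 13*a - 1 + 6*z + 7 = -2*a^2 + a*(-12*z - 11) + 6*z + 6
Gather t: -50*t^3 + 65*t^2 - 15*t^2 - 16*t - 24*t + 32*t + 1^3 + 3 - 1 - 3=-50*t^3 + 50*t^2 - 8*t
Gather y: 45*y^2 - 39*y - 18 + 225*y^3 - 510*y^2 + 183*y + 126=225*y^3 - 465*y^2 + 144*y + 108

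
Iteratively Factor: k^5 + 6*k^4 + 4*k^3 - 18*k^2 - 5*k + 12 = (k + 4)*(k^4 + 2*k^3 - 4*k^2 - 2*k + 3) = (k + 3)*(k + 4)*(k^3 - k^2 - k + 1) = (k - 1)*(k + 3)*(k + 4)*(k^2 - 1) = (k - 1)*(k + 1)*(k + 3)*(k + 4)*(k - 1)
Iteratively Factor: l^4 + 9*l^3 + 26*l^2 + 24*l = (l + 3)*(l^3 + 6*l^2 + 8*l) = (l + 3)*(l + 4)*(l^2 + 2*l) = (l + 2)*(l + 3)*(l + 4)*(l)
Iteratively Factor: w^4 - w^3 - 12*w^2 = (w + 3)*(w^3 - 4*w^2) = w*(w + 3)*(w^2 - 4*w) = w^2*(w + 3)*(w - 4)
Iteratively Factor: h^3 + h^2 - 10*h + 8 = (h + 4)*(h^2 - 3*h + 2) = (h - 1)*(h + 4)*(h - 2)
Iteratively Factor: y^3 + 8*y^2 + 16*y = (y + 4)*(y^2 + 4*y) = (y + 4)^2*(y)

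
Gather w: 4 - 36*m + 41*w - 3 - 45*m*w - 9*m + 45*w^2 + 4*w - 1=-45*m + 45*w^2 + w*(45 - 45*m)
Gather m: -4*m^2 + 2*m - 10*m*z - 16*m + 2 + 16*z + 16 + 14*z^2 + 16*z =-4*m^2 + m*(-10*z - 14) + 14*z^2 + 32*z + 18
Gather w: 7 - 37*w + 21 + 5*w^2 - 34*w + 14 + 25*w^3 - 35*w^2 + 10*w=25*w^3 - 30*w^2 - 61*w + 42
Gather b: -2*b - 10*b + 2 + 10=12 - 12*b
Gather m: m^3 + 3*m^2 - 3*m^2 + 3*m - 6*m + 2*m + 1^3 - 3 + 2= m^3 - m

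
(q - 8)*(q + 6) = q^2 - 2*q - 48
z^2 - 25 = (z - 5)*(z + 5)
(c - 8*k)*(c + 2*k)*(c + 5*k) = c^3 - c^2*k - 46*c*k^2 - 80*k^3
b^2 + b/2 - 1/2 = (b - 1/2)*(b + 1)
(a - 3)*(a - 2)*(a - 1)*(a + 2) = a^4 - 4*a^3 - a^2 + 16*a - 12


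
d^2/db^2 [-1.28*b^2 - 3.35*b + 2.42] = -2.56000000000000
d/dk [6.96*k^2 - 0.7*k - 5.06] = 13.92*k - 0.7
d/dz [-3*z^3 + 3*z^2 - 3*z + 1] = -9*z^2 + 6*z - 3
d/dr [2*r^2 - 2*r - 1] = 4*r - 2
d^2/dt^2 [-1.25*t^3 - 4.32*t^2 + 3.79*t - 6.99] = -7.5*t - 8.64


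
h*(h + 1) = h^2 + h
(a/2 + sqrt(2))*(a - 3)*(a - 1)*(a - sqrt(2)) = a^4/2 - 2*a^3 + sqrt(2)*a^3/2 - 2*sqrt(2)*a^2 - a^2/2 + 3*sqrt(2)*a/2 + 8*a - 6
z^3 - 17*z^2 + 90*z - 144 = (z - 8)*(z - 6)*(z - 3)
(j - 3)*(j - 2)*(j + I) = j^3 - 5*j^2 + I*j^2 + 6*j - 5*I*j + 6*I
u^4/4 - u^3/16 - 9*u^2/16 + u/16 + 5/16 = (u/4 + 1/4)*(u - 5/4)*(u - 1)*(u + 1)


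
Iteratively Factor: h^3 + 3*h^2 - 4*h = (h + 4)*(h^2 - h) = (h - 1)*(h + 4)*(h)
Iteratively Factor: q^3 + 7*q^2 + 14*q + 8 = (q + 2)*(q^2 + 5*q + 4) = (q + 2)*(q + 4)*(q + 1)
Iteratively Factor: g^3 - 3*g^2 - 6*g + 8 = (g + 2)*(g^2 - 5*g + 4) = (g - 4)*(g + 2)*(g - 1)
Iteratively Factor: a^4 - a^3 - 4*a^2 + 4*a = (a)*(a^3 - a^2 - 4*a + 4) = a*(a - 1)*(a^2 - 4) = a*(a - 1)*(a + 2)*(a - 2)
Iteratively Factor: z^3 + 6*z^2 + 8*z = (z + 4)*(z^2 + 2*z) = z*(z + 4)*(z + 2)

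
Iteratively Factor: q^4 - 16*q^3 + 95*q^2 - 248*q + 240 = (q - 5)*(q^3 - 11*q^2 + 40*q - 48) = (q - 5)*(q - 4)*(q^2 - 7*q + 12) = (q - 5)*(q - 4)*(q - 3)*(q - 4)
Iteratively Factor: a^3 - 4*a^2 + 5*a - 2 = (a - 1)*(a^2 - 3*a + 2) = (a - 1)^2*(a - 2)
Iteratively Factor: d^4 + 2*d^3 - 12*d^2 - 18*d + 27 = (d + 3)*(d^3 - d^2 - 9*d + 9) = (d - 3)*(d + 3)*(d^2 + 2*d - 3) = (d - 3)*(d + 3)^2*(d - 1)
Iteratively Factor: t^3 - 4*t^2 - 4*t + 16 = (t + 2)*(t^2 - 6*t + 8) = (t - 4)*(t + 2)*(t - 2)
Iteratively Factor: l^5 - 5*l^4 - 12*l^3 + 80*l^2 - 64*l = (l - 4)*(l^4 - l^3 - 16*l^2 + 16*l) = (l - 4)*(l + 4)*(l^3 - 5*l^2 + 4*l) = (l - 4)^2*(l + 4)*(l^2 - l) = (l - 4)^2*(l - 1)*(l + 4)*(l)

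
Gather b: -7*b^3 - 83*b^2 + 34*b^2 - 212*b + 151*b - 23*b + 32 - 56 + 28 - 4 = -7*b^3 - 49*b^2 - 84*b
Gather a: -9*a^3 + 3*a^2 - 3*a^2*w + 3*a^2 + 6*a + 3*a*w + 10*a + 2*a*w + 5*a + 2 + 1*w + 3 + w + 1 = -9*a^3 + a^2*(6 - 3*w) + a*(5*w + 21) + 2*w + 6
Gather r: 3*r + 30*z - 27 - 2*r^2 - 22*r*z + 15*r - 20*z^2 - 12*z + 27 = -2*r^2 + r*(18 - 22*z) - 20*z^2 + 18*z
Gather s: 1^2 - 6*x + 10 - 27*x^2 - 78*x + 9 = -27*x^2 - 84*x + 20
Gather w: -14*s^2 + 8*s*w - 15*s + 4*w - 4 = -14*s^2 - 15*s + w*(8*s + 4) - 4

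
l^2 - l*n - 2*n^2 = (l - 2*n)*(l + n)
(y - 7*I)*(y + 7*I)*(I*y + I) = I*y^3 + I*y^2 + 49*I*y + 49*I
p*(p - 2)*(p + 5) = p^3 + 3*p^2 - 10*p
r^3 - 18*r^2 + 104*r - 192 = (r - 8)*(r - 6)*(r - 4)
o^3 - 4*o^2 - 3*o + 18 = (o - 3)^2*(o + 2)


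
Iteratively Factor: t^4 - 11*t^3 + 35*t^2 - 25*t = (t - 5)*(t^3 - 6*t^2 + 5*t) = t*(t - 5)*(t^2 - 6*t + 5) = t*(t - 5)*(t - 1)*(t - 5)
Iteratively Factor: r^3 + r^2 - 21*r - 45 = (r - 5)*(r^2 + 6*r + 9) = (r - 5)*(r + 3)*(r + 3)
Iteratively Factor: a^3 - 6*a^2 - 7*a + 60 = (a - 5)*(a^2 - a - 12) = (a - 5)*(a - 4)*(a + 3)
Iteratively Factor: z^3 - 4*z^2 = (z)*(z^2 - 4*z) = z^2*(z - 4)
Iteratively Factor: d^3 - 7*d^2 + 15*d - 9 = (d - 3)*(d^2 - 4*d + 3) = (d - 3)^2*(d - 1)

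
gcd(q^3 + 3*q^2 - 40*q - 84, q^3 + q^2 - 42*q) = q^2 + q - 42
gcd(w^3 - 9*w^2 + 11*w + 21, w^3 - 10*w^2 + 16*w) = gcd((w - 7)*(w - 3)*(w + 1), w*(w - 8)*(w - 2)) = 1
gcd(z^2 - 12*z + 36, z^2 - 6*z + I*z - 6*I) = z - 6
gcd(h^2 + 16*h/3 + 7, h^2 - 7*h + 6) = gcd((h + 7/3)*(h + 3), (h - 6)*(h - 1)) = 1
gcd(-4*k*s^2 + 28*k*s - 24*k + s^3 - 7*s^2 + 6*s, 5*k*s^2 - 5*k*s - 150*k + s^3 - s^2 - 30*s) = s - 6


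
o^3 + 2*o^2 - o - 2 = (o - 1)*(o + 1)*(o + 2)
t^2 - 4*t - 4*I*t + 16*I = (t - 4)*(t - 4*I)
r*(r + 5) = r^2 + 5*r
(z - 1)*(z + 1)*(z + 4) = z^3 + 4*z^2 - z - 4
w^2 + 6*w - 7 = (w - 1)*(w + 7)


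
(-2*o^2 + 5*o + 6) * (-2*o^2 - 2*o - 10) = 4*o^4 - 6*o^3 - 2*o^2 - 62*o - 60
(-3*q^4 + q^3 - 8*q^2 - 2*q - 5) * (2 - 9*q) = 27*q^5 - 15*q^4 + 74*q^3 + 2*q^2 + 41*q - 10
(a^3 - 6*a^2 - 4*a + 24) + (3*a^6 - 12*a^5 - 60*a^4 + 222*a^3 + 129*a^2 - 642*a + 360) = 3*a^6 - 12*a^5 - 60*a^4 + 223*a^3 + 123*a^2 - 646*a + 384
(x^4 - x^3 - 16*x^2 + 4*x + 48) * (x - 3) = x^5 - 4*x^4 - 13*x^3 + 52*x^2 + 36*x - 144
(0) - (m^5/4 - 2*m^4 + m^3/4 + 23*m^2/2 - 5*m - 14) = -m^5/4 + 2*m^4 - m^3/4 - 23*m^2/2 + 5*m + 14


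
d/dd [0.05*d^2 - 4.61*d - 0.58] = 0.1*d - 4.61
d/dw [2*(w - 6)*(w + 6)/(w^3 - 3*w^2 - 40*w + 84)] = 2*(-w^2 + 12*w - 40)/(w^4 - 18*w^3 + 109*w^2 - 252*w + 196)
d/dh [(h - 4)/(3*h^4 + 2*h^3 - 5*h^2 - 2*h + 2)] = (-9*h^4 + 44*h^3 + 29*h^2 - 40*h - 6)/(9*h^8 + 12*h^7 - 26*h^6 - 32*h^5 + 29*h^4 + 28*h^3 - 16*h^2 - 8*h + 4)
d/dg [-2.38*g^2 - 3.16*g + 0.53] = -4.76*g - 3.16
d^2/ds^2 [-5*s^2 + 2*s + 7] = -10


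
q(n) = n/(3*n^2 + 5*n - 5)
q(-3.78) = -0.20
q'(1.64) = -0.10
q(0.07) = -0.02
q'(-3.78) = -0.13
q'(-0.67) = -0.13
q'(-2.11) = -3.81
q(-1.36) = 0.22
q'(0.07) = -0.23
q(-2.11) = 0.96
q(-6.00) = -0.08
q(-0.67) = 0.10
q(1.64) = 0.15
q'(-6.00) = -0.02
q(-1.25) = 0.19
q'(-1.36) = -0.27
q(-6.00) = -0.08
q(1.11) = 0.26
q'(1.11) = -0.48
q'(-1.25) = -0.22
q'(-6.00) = -0.02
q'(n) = n*(-6*n - 5)/(3*n^2 + 5*n - 5)^2 + 1/(3*n^2 + 5*n - 5) = (3*n^2 - n*(6*n + 5) + 5*n - 5)/(3*n^2 + 5*n - 5)^2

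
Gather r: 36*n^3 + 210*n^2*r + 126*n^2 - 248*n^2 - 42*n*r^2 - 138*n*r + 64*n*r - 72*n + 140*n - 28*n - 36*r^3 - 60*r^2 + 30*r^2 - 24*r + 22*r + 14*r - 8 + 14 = 36*n^3 - 122*n^2 + 40*n - 36*r^3 + r^2*(-42*n - 30) + r*(210*n^2 - 74*n + 12) + 6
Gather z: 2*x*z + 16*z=z*(2*x + 16)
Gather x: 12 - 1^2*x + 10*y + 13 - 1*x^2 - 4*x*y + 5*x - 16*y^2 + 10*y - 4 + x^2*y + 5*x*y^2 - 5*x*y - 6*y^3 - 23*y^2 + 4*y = x^2*(y - 1) + x*(5*y^2 - 9*y + 4) - 6*y^3 - 39*y^2 + 24*y + 21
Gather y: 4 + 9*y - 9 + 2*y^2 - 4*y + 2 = 2*y^2 + 5*y - 3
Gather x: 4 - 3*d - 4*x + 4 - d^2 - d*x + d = -d^2 - 2*d + x*(-d - 4) + 8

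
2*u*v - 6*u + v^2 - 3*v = (2*u + v)*(v - 3)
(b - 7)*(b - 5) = b^2 - 12*b + 35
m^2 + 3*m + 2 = (m + 1)*(m + 2)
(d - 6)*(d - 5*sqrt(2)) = d^2 - 5*sqrt(2)*d - 6*d + 30*sqrt(2)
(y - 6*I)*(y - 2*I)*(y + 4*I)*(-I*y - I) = -I*y^4 - 4*y^3 - I*y^3 - 4*y^2 - 20*I*y^2 - 48*y - 20*I*y - 48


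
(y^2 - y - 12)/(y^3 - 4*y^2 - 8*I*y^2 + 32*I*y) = (y + 3)/(y*(y - 8*I))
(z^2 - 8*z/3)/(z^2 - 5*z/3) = (3*z - 8)/(3*z - 5)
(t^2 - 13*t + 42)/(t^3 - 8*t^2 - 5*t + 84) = (t - 6)/(t^2 - t - 12)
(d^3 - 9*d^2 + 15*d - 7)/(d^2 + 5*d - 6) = (d^2 - 8*d + 7)/(d + 6)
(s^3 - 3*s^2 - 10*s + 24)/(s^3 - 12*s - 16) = (s^2 + s - 6)/(s^2 + 4*s + 4)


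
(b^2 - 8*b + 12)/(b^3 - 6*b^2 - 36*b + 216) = (b - 2)/(b^2 - 36)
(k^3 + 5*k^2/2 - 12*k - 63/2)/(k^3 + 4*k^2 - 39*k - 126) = (k^2 - k/2 - 21/2)/(k^2 + k - 42)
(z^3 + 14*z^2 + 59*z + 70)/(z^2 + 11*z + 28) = (z^2 + 7*z + 10)/(z + 4)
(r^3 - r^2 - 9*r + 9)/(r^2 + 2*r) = (r^3 - r^2 - 9*r + 9)/(r*(r + 2))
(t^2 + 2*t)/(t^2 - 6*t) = (t + 2)/(t - 6)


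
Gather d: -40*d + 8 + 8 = 16 - 40*d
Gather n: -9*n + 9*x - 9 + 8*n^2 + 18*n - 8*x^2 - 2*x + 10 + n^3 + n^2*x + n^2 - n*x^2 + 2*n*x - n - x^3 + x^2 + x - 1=n^3 + n^2*(x + 9) + n*(-x^2 + 2*x + 8) - x^3 - 7*x^2 + 8*x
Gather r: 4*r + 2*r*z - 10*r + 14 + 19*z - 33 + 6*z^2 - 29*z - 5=r*(2*z - 6) + 6*z^2 - 10*z - 24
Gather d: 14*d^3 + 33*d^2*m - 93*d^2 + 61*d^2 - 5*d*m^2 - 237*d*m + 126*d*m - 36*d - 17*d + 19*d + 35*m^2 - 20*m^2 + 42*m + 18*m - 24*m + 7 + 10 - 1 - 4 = 14*d^3 + d^2*(33*m - 32) + d*(-5*m^2 - 111*m - 34) + 15*m^2 + 36*m + 12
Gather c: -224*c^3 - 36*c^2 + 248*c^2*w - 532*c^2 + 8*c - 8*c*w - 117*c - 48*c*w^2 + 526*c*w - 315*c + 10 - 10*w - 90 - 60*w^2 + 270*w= -224*c^3 + c^2*(248*w - 568) + c*(-48*w^2 + 518*w - 424) - 60*w^2 + 260*w - 80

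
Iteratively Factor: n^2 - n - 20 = (n - 5)*(n + 4)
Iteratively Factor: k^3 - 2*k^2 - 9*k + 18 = (k - 2)*(k^2 - 9) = (k - 2)*(k + 3)*(k - 3)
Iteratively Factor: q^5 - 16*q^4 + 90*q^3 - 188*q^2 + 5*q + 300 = (q - 5)*(q^4 - 11*q^3 + 35*q^2 - 13*q - 60) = (q - 5)*(q - 3)*(q^3 - 8*q^2 + 11*q + 20) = (q - 5)*(q - 4)*(q - 3)*(q^2 - 4*q - 5) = (q - 5)^2*(q - 4)*(q - 3)*(q + 1)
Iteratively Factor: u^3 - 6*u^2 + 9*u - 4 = (u - 1)*(u^2 - 5*u + 4) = (u - 4)*(u - 1)*(u - 1)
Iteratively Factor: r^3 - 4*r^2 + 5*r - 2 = (r - 1)*(r^2 - 3*r + 2) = (r - 1)^2*(r - 2)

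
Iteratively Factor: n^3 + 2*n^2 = (n + 2)*(n^2) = n*(n + 2)*(n)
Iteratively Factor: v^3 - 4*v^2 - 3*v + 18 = (v - 3)*(v^2 - v - 6) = (v - 3)^2*(v + 2)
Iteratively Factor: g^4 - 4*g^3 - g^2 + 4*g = (g)*(g^3 - 4*g^2 - g + 4) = g*(g - 1)*(g^2 - 3*g - 4) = g*(g - 4)*(g - 1)*(g + 1)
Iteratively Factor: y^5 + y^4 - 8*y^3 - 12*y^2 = (y)*(y^4 + y^3 - 8*y^2 - 12*y) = y*(y + 2)*(y^3 - y^2 - 6*y) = y*(y - 3)*(y + 2)*(y^2 + 2*y) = y^2*(y - 3)*(y + 2)*(y + 2)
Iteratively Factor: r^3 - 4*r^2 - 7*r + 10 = (r + 2)*(r^2 - 6*r + 5) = (r - 5)*(r + 2)*(r - 1)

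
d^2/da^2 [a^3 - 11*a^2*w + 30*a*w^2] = 6*a - 22*w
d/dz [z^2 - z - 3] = 2*z - 1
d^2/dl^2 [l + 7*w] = 0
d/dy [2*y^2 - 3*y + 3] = 4*y - 3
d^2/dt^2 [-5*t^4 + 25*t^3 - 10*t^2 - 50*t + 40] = -60*t^2 + 150*t - 20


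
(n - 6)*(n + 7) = n^2 + n - 42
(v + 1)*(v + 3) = v^2 + 4*v + 3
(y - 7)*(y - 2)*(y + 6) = y^3 - 3*y^2 - 40*y + 84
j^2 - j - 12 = (j - 4)*(j + 3)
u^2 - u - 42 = (u - 7)*(u + 6)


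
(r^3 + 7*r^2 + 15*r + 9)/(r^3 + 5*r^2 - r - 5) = (r^2 + 6*r + 9)/(r^2 + 4*r - 5)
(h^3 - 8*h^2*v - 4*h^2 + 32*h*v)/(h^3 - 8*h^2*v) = (h - 4)/h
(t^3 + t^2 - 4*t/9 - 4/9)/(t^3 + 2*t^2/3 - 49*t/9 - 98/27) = 3*(3*t^2 + t - 2)/(9*t^2 - 49)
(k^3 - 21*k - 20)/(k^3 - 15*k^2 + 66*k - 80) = (k^2 + 5*k + 4)/(k^2 - 10*k + 16)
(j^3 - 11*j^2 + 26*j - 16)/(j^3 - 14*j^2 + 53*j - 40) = (j - 2)/(j - 5)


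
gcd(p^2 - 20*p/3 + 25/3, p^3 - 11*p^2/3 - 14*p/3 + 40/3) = p - 5/3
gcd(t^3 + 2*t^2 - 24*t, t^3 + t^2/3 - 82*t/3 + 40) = t^2 + 2*t - 24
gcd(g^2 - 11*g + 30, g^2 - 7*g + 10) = g - 5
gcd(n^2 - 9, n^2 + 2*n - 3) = n + 3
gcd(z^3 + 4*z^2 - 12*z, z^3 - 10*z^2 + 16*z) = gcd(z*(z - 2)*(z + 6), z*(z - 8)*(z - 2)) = z^2 - 2*z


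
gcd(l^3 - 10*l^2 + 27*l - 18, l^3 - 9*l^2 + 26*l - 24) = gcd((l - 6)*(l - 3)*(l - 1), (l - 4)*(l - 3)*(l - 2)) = l - 3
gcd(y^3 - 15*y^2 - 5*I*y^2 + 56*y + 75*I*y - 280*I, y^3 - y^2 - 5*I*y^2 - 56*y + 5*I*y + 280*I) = y^2 + y*(-8 - 5*I) + 40*I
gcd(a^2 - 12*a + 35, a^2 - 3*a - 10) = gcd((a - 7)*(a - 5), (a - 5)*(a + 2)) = a - 5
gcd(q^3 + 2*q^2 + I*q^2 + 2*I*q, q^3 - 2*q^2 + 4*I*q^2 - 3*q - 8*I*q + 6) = q + I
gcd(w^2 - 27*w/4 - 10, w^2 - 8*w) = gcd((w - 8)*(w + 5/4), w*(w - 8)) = w - 8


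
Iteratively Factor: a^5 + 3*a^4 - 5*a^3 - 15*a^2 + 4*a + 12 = (a + 2)*(a^4 + a^3 - 7*a^2 - a + 6) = (a + 1)*(a + 2)*(a^3 - 7*a + 6) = (a + 1)*(a + 2)*(a + 3)*(a^2 - 3*a + 2) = (a - 1)*(a + 1)*(a + 2)*(a + 3)*(a - 2)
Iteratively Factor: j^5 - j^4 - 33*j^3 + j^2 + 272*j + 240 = (j - 5)*(j^4 + 4*j^3 - 13*j^2 - 64*j - 48) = (j - 5)*(j + 4)*(j^3 - 13*j - 12) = (j - 5)*(j - 4)*(j + 4)*(j^2 + 4*j + 3) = (j - 5)*(j - 4)*(j + 1)*(j + 4)*(j + 3)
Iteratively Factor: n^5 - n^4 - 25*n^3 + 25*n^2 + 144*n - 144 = (n - 3)*(n^4 + 2*n^3 - 19*n^2 - 32*n + 48) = (n - 3)*(n - 1)*(n^3 + 3*n^2 - 16*n - 48) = (n - 3)*(n - 1)*(n + 3)*(n^2 - 16) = (n - 4)*(n - 3)*(n - 1)*(n + 3)*(n + 4)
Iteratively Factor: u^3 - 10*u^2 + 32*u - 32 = (u - 4)*(u^2 - 6*u + 8) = (u - 4)*(u - 2)*(u - 4)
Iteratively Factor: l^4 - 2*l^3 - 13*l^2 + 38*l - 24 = (l - 2)*(l^3 - 13*l + 12) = (l - 2)*(l + 4)*(l^2 - 4*l + 3) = (l - 3)*(l - 2)*(l + 4)*(l - 1)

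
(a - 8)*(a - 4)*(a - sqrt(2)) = a^3 - 12*a^2 - sqrt(2)*a^2 + 12*sqrt(2)*a + 32*a - 32*sqrt(2)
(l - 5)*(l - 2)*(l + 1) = l^3 - 6*l^2 + 3*l + 10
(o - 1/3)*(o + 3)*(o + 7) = o^3 + 29*o^2/3 + 53*o/3 - 7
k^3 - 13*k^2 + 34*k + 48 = (k - 8)*(k - 6)*(k + 1)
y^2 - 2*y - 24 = (y - 6)*(y + 4)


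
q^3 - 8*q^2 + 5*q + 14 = (q - 7)*(q - 2)*(q + 1)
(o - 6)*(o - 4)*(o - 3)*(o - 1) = o^4 - 14*o^3 + 67*o^2 - 126*o + 72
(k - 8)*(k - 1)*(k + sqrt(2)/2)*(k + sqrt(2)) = k^4 - 9*k^3 + 3*sqrt(2)*k^3/2 - 27*sqrt(2)*k^2/2 + 9*k^2 - 9*k + 12*sqrt(2)*k + 8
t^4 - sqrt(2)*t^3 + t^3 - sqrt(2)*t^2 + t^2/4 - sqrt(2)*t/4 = t*(t + 1/2)^2*(t - sqrt(2))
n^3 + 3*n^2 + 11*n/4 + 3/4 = (n + 1/2)*(n + 1)*(n + 3/2)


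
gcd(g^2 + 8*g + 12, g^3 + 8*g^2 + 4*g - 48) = g + 6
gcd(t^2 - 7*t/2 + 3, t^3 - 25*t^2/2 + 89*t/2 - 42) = t - 3/2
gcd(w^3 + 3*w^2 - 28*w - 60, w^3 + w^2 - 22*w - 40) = w^2 - 3*w - 10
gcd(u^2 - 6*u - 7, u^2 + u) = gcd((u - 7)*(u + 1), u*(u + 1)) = u + 1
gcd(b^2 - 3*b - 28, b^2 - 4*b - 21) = b - 7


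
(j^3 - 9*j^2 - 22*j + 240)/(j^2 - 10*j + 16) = (j^2 - j - 30)/(j - 2)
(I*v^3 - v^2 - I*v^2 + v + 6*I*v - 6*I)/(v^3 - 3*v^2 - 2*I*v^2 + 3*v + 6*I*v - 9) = (I*v^3 - v^2*(1 + I) + v*(1 + 6*I) - 6*I)/(v^3 - v^2*(3 + 2*I) + 3*v*(1 + 2*I) - 9)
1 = 1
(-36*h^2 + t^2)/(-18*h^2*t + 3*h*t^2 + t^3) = (-6*h + t)/(t*(-3*h + t))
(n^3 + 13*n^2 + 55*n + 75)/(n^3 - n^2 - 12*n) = (n^2 + 10*n + 25)/(n*(n - 4))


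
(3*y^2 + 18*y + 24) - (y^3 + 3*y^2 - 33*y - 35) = -y^3 + 51*y + 59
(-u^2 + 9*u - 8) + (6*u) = -u^2 + 15*u - 8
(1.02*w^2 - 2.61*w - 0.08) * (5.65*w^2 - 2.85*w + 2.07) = 5.763*w^4 - 17.6535*w^3 + 9.0979*w^2 - 5.1747*w - 0.1656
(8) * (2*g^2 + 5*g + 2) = 16*g^2 + 40*g + 16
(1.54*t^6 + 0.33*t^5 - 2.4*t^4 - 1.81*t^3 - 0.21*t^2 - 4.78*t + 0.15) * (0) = 0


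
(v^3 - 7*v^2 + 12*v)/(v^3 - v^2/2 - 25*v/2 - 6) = 2*v*(v - 3)/(2*v^2 + 7*v + 3)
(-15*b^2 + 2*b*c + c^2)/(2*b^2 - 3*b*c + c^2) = (-15*b^2 + 2*b*c + c^2)/(2*b^2 - 3*b*c + c^2)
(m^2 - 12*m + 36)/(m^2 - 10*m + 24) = (m - 6)/(m - 4)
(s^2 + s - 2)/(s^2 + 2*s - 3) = (s + 2)/(s + 3)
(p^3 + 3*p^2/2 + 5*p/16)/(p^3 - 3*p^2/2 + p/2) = (16*p^2 + 24*p + 5)/(8*(2*p^2 - 3*p + 1))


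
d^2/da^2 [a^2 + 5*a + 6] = 2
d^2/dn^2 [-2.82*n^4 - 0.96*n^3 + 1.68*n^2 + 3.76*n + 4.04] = -33.84*n^2 - 5.76*n + 3.36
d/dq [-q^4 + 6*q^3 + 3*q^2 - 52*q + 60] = -4*q^3 + 18*q^2 + 6*q - 52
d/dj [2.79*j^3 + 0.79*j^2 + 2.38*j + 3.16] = 8.37*j^2 + 1.58*j + 2.38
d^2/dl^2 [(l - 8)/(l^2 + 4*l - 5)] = 2*((4 - 3*l)*(l^2 + 4*l - 5) + 4*(l - 8)*(l + 2)^2)/(l^2 + 4*l - 5)^3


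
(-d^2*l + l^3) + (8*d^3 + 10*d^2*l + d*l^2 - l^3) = 8*d^3 + 9*d^2*l + d*l^2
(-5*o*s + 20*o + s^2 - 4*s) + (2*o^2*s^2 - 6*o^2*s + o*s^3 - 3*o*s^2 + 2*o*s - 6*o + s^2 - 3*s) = 2*o^2*s^2 - 6*o^2*s + o*s^3 - 3*o*s^2 - 3*o*s + 14*o + 2*s^2 - 7*s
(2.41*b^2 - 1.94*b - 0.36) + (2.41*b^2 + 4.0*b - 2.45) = 4.82*b^2 + 2.06*b - 2.81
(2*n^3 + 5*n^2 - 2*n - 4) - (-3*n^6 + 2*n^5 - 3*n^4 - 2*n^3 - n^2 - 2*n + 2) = 3*n^6 - 2*n^5 + 3*n^4 + 4*n^3 + 6*n^2 - 6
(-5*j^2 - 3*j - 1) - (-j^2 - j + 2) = -4*j^2 - 2*j - 3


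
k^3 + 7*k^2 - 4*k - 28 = (k - 2)*(k + 2)*(k + 7)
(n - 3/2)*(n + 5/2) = n^2 + n - 15/4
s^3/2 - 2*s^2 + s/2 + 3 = (s/2 + 1/2)*(s - 3)*(s - 2)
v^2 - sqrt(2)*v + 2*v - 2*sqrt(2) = (v + 2)*(v - sqrt(2))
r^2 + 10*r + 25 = (r + 5)^2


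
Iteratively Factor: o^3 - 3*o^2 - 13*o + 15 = (o - 5)*(o^2 + 2*o - 3) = (o - 5)*(o - 1)*(o + 3)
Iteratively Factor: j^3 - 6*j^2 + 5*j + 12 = (j - 4)*(j^2 - 2*j - 3) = (j - 4)*(j + 1)*(j - 3)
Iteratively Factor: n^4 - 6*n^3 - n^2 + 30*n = (n + 2)*(n^3 - 8*n^2 + 15*n) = (n - 3)*(n + 2)*(n^2 - 5*n) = (n - 5)*(n - 3)*(n + 2)*(n)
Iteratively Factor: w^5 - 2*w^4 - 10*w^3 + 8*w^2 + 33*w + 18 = (w + 1)*(w^4 - 3*w^3 - 7*w^2 + 15*w + 18) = (w + 1)*(w + 2)*(w^3 - 5*w^2 + 3*w + 9) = (w - 3)*(w + 1)*(w + 2)*(w^2 - 2*w - 3) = (w - 3)*(w + 1)^2*(w + 2)*(w - 3)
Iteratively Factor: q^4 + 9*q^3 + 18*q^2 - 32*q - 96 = (q + 3)*(q^3 + 6*q^2 - 32) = (q + 3)*(q + 4)*(q^2 + 2*q - 8) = (q + 3)*(q + 4)^2*(q - 2)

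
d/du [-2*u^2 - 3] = -4*u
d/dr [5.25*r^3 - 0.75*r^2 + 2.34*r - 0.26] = 15.75*r^2 - 1.5*r + 2.34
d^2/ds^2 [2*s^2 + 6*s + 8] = 4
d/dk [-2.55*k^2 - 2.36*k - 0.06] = -5.1*k - 2.36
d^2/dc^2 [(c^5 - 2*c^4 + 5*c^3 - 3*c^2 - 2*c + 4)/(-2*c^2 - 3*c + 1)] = 2*(-12*c^7 - 40*c^6 + 87*c^4 - 123*c^3 + 27*c^2 - 75*c - 35)/(8*c^6 + 36*c^5 + 42*c^4 - 9*c^3 - 21*c^2 + 9*c - 1)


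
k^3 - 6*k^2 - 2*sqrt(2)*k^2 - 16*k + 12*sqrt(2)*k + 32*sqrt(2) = (k - 8)*(k + 2)*(k - 2*sqrt(2))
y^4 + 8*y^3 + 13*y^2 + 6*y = y*(y + 1)^2*(y + 6)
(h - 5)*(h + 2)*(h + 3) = h^3 - 19*h - 30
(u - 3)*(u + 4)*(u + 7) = u^3 + 8*u^2 - 5*u - 84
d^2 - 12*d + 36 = (d - 6)^2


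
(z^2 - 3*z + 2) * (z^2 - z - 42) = z^4 - 4*z^3 - 37*z^2 + 124*z - 84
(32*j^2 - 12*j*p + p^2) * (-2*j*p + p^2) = -64*j^3*p + 56*j^2*p^2 - 14*j*p^3 + p^4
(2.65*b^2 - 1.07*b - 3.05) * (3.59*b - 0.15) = 9.5135*b^3 - 4.2388*b^2 - 10.789*b + 0.4575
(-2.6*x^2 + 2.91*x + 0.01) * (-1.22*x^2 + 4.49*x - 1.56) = 3.172*x^4 - 15.2242*x^3 + 17.1097*x^2 - 4.4947*x - 0.0156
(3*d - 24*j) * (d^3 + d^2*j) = 3*d^4 - 21*d^3*j - 24*d^2*j^2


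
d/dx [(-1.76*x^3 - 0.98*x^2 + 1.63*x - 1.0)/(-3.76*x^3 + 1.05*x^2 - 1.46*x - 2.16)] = (-5.5328*x^4 + 17.3968*x^3 - 0.155899999999999*x^2 + 6.3336*x - 4.9808)/(14.1376*x^6 - 7.896*x^5 + 12.0817*x^4 + 13.1772*x^3 - 2.4044*x^2 + 6.3072*x + 4.6656)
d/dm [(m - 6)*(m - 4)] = 2*m - 10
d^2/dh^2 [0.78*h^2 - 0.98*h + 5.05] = 1.56000000000000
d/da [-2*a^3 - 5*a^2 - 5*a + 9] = -6*a^2 - 10*a - 5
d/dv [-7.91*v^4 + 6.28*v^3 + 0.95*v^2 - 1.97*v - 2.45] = -31.64*v^3 + 18.84*v^2 + 1.9*v - 1.97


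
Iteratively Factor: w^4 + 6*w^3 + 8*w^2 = (w)*(w^3 + 6*w^2 + 8*w) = w*(w + 4)*(w^2 + 2*w) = w^2*(w + 4)*(w + 2)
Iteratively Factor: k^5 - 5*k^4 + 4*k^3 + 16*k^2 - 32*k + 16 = (k + 2)*(k^4 - 7*k^3 + 18*k^2 - 20*k + 8) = (k - 2)*(k + 2)*(k^3 - 5*k^2 + 8*k - 4) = (k - 2)*(k - 1)*(k + 2)*(k^2 - 4*k + 4) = (k - 2)^2*(k - 1)*(k + 2)*(k - 2)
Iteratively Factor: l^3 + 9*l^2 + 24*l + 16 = (l + 1)*(l^2 + 8*l + 16) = (l + 1)*(l + 4)*(l + 4)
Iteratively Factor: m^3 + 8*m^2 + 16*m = (m + 4)*(m^2 + 4*m) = m*(m + 4)*(m + 4)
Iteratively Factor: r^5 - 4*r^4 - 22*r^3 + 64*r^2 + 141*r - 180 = (r - 4)*(r^4 - 22*r^2 - 24*r + 45) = (r - 4)*(r - 1)*(r^3 + r^2 - 21*r - 45) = (r - 5)*(r - 4)*(r - 1)*(r^2 + 6*r + 9) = (r - 5)*(r - 4)*(r - 1)*(r + 3)*(r + 3)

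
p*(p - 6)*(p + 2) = p^3 - 4*p^2 - 12*p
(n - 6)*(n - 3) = n^2 - 9*n + 18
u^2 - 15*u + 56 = (u - 8)*(u - 7)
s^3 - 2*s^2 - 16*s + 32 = (s - 4)*(s - 2)*(s + 4)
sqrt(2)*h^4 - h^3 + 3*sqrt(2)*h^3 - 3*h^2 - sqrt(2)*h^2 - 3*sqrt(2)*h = h*(h + 3)*(h - sqrt(2))*(sqrt(2)*h + 1)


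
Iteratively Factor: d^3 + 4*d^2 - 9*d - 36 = (d + 3)*(d^2 + d - 12) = (d - 3)*(d + 3)*(d + 4)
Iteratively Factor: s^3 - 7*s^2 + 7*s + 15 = (s - 3)*(s^2 - 4*s - 5) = (s - 3)*(s + 1)*(s - 5)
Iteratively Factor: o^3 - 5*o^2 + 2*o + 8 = (o - 2)*(o^2 - 3*o - 4) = (o - 4)*(o - 2)*(o + 1)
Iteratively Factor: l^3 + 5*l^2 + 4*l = (l + 1)*(l^2 + 4*l) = l*(l + 1)*(l + 4)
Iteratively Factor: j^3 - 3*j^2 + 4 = (j + 1)*(j^2 - 4*j + 4) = (j - 2)*(j + 1)*(j - 2)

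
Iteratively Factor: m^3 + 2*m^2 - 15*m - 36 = (m - 4)*(m^2 + 6*m + 9) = (m - 4)*(m + 3)*(m + 3)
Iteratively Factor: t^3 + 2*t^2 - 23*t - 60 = (t + 3)*(t^2 - t - 20) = (t - 5)*(t + 3)*(t + 4)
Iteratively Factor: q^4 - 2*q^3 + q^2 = (q - 1)*(q^3 - q^2) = q*(q - 1)*(q^2 - q) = q*(q - 1)^2*(q)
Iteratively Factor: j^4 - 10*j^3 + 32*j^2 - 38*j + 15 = (j - 1)*(j^3 - 9*j^2 + 23*j - 15) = (j - 3)*(j - 1)*(j^2 - 6*j + 5) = (j - 3)*(j - 1)^2*(j - 5)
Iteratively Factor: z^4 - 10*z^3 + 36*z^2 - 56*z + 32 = (z - 2)*(z^3 - 8*z^2 + 20*z - 16) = (z - 2)^2*(z^2 - 6*z + 8) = (z - 4)*(z - 2)^2*(z - 2)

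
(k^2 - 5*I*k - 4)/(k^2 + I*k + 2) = (k - 4*I)/(k + 2*I)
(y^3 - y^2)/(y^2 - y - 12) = y^2*(1 - y)/(-y^2 + y + 12)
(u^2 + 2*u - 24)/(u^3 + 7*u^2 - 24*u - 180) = (u - 4)/(u^2 + u - 30)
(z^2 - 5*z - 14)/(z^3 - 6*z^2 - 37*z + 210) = (z + 2)/(z^2 + z - 30)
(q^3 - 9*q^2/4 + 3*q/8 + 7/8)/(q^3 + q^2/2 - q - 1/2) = (q - 7/4)/(q + 1)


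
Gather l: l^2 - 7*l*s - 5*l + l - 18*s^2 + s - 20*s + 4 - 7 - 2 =l^2 + l*(-7*s - 4) - 18*s^2 - 19*s - 5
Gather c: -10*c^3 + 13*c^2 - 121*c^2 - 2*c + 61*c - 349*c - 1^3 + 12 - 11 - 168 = -10*c^3 - 108*c^2 - 290*c - 168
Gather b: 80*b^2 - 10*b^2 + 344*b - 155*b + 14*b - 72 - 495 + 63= 70*b^2 + 203*b - 504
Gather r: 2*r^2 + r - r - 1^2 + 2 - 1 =2*r^2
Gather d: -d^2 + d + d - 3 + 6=-d^2 + 2*d + 3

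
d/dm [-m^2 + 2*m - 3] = 2 - 2*m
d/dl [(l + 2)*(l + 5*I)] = 2*l + 2 + 5*I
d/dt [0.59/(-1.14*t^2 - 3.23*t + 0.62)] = (1.3452*t + 1.9057)/(1.14*t^2 + 3.23*t - 0.62)^2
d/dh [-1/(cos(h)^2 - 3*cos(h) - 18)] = (3 - 2*cos(h))*sin(h)/(sin(h)^2 + 3*cos(h) + 17)^2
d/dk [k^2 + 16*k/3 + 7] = 2*k + 16/3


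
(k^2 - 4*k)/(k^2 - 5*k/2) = 2*(k - 4)/(2*k - 5)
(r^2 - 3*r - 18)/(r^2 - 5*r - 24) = (r - 6)/(r - 8)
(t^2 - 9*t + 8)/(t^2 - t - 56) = (t - 1)/(t + 7)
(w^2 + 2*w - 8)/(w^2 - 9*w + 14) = (w + 4)/(w - 7)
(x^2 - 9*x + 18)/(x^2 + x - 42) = (x - 3)/(x + 7)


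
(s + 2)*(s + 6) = s^2 + 8*s + 12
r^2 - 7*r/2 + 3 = (r - 2)*(r - 3/2)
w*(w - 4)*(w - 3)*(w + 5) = w^4 - 2*w^3 - 23*w^2 + 60*w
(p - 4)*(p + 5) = p^2 + p - 20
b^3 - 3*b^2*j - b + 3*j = (b - 1)*(b + 1)*(b - 3*j)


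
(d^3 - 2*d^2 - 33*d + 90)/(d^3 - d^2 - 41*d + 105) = (d + 6)/(d + 7)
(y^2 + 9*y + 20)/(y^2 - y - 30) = (y + 4)/(y - 6)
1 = 1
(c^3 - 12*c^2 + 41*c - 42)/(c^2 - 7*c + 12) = (c^2 - 9*c + 14)/(c - 4)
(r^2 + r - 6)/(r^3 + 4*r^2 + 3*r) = (r - 2)/(r*(r + 1))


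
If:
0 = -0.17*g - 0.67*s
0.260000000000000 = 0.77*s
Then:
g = -1.33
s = 0.34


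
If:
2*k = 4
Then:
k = 2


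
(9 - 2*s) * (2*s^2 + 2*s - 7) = -4*s^3 + 14*s^2 + 32*s - 63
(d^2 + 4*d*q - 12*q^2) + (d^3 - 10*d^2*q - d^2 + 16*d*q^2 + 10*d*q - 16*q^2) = d^3 - 10*d^2*q + 16*d*q^2 + 14*d*q - 28*q^2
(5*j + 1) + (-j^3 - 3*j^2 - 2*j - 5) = -j^3 - 3*j^2 + 3*j - 4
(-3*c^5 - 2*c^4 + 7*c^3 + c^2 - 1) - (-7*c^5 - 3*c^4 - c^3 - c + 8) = 4*c^5 + c^4 + 8*c^3 + c^2 + c - 9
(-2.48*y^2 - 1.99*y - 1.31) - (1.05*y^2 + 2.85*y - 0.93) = -3.53*y^2 - 4.84*y - 0.38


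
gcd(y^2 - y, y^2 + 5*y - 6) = y - 1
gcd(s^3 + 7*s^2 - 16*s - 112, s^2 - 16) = s^2 - 16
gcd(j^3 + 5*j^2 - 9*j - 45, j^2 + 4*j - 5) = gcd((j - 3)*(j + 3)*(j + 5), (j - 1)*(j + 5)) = j + 5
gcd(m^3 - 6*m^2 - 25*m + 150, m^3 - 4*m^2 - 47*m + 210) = m^2 - 11*m + 30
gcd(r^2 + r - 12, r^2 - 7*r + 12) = r - 3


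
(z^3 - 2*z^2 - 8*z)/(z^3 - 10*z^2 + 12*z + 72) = z*(z - 4)/(z^2 - 12*z + 36)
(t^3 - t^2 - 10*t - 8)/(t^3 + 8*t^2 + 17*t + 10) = (t - 4)/(t + 5)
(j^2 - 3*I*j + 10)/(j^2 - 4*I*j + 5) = (j + 2*I)/(j + I)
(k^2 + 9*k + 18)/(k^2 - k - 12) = (k + 6)/(k - 4)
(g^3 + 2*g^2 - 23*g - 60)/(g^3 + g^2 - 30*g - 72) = (g - 5)/(g - 6)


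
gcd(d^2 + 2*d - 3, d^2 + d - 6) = d + 3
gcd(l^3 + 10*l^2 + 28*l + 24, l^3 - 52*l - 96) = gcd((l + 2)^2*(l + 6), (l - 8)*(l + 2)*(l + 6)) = l^2 + 8*l + 12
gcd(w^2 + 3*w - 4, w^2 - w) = w - 1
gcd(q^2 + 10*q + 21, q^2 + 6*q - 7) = q + 7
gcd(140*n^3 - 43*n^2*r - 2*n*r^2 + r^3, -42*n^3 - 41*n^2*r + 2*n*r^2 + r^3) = 7*n + r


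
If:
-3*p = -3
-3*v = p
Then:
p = 1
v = -1/3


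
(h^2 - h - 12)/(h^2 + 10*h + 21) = (h - 4)/(h + 7)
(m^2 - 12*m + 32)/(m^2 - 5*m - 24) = (m - 4)/(m + 3)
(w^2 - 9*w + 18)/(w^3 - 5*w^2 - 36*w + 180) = (w - 3)/(w^2 + w - 30)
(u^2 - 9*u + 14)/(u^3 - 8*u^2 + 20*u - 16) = (u - 7)/(u^2 - 6*u + 8)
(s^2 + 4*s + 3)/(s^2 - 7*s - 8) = (s + 3)/(s - 8)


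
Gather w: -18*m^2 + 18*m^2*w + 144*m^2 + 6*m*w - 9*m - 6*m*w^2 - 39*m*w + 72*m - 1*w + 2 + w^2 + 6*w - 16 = 126*m^2 + 63*m + w^2*(1 - 6*m) + w*(18*m^2 - 33*m + 5) - 14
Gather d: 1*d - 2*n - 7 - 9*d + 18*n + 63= -8*d + 16*n + 56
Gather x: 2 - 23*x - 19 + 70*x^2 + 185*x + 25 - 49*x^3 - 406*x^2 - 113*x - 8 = -49*x^3 - 336*x^2 + 49*x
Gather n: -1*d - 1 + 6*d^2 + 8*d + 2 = 6*d^2 + 7*d + 1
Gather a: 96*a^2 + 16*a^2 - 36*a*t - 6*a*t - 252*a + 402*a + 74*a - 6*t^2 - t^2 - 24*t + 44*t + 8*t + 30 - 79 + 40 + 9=112*a^2 + a*(224 - 42*t) - 7*t^2 + 28*t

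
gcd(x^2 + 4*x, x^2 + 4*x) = x^2 + 4*x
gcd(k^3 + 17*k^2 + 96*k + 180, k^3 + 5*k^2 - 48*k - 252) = k^2 + 12*k + 36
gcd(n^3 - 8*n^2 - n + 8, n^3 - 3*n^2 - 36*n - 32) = n^2 - 7*n - 8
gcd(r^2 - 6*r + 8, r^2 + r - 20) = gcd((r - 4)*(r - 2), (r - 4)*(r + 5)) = r - 4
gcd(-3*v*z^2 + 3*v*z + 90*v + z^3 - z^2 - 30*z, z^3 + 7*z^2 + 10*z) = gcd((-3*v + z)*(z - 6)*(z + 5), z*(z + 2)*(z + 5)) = z + 5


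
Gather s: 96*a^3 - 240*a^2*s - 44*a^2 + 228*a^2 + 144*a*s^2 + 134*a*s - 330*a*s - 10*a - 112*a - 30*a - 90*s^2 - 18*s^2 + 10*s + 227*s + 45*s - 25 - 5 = 96*a^3 + 184*a^2 - 152*a + s^2*(144*a - 108) + s*(-240*a^2 - 196*a + 282) - 30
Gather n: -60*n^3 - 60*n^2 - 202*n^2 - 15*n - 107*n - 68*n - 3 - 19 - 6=-60*n^3 - 262*n^2 - 190*n - 28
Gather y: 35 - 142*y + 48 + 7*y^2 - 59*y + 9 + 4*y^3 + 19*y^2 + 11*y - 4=4*y^3 + 26*y^2 - 190*y + 88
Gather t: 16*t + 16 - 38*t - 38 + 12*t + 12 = -10*t - 10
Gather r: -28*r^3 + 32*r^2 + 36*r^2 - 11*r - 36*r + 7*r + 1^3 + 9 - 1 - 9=-28*r^3 + 68*r^2 - 40*r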